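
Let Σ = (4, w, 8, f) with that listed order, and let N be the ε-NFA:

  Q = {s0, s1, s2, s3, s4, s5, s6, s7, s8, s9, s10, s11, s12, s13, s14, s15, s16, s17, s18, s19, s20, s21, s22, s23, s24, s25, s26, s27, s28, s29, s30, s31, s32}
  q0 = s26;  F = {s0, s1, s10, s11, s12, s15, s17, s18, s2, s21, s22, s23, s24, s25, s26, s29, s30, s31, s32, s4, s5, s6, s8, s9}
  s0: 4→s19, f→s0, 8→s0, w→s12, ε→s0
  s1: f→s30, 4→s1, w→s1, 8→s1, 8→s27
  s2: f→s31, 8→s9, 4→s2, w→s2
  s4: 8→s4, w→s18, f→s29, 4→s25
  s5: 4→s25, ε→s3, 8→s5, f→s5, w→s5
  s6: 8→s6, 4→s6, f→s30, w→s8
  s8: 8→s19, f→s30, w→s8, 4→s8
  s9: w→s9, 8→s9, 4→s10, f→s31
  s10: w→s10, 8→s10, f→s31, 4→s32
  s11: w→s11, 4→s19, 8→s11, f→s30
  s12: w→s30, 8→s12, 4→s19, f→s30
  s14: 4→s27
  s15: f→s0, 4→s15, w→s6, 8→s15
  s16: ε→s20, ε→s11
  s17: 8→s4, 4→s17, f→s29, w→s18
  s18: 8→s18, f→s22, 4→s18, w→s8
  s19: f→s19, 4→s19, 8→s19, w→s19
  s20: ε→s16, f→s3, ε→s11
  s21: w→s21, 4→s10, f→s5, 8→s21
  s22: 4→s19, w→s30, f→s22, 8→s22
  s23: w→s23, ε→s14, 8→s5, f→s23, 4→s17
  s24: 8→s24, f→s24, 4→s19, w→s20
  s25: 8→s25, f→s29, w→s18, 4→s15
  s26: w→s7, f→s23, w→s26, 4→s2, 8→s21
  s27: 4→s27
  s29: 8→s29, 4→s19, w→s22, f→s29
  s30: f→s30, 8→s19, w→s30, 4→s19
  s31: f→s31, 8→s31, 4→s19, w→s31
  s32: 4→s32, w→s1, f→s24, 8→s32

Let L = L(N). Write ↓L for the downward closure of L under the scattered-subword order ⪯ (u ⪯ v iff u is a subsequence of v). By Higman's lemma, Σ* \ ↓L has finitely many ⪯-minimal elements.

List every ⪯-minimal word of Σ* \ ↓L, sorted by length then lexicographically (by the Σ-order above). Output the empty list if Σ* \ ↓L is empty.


A = [4f4, f4ww8, 844wf8].

|Q|=33, |F|=24, |δ|=112 (7 ε).
min D↑ (25 st, q0=0, F={9}): 0:4→1,w→0,8→2,f→3 1:4→1,w→1,8→4,f→5 2:4→6,w→2,8→2,f→7 3:4→8,w→3,8→7,f→3 4:4→6,w→4,8→4,f→5 5:4→9,w→5,8→5,f→5 6:4→10,w→6,8→6,f→5 7:4→11,w→7,8→7,f→7 8:4→8,w→12,8→13,f→14 9:4→9,w→9,8→9,f→9 10:4→10,w→15,8→10,f→16 11:4→17,w→12,8→11,f→14 12:4→12,w→18,8→12,f→19 13:4→11,w→12,8→13,f→14 14:4→9,w→19,8→14,f→14 15:4→15,w→15,8→15,f→20 16:4→9,w→21,8→16,f→16 17:4→17,w→22,8→17,f→23 18:4→18,w→18,8→9,f→20 19:4→9,w→20,8→19,f→19 20:4→9,w→20,8→9,f→20 21:4→9,w→21,8→21,f→20 22:4→22,w→18,8→22,f→20 23:4→9,w→24,8→23,f→23 24:4→9,w→20,8→24,f→20 [Hopcroft].
'4f4': |S_i|=[31, 25, 12, 1] end={s19} ∉↓L; 3/3 single-dels accept.
'f4ww8': N↓-sim [31, 23, 14, 7, 3, 1] end={s19} ∉↓L; 5/5 del acc.
'844wf8': run [31, 25, 21, 17, 11, 3, 1] end={s19} ∉↓L; 6/6 deletions ∈↓L.
3 minimals (antichain).


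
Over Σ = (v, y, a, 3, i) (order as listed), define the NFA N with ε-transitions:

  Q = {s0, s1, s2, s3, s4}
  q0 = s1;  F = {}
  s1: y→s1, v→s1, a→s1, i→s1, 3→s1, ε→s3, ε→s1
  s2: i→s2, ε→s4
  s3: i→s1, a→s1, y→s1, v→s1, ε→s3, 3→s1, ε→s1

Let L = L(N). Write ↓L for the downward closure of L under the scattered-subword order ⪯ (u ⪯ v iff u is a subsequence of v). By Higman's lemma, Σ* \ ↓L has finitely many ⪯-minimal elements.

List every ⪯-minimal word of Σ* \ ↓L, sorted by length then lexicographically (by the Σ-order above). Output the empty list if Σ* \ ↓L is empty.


|Q|=5, |F|=0, |δ|=16 (5 ε).
min D↑ (1 st, q0=0, F={0}): 0:v→0,y→0,a→0,3→0,i→0 (ε-aug+det+¬).
ε ∈ L(D↑) ⇒ ↓L = ∅.

Antichain: [ε].


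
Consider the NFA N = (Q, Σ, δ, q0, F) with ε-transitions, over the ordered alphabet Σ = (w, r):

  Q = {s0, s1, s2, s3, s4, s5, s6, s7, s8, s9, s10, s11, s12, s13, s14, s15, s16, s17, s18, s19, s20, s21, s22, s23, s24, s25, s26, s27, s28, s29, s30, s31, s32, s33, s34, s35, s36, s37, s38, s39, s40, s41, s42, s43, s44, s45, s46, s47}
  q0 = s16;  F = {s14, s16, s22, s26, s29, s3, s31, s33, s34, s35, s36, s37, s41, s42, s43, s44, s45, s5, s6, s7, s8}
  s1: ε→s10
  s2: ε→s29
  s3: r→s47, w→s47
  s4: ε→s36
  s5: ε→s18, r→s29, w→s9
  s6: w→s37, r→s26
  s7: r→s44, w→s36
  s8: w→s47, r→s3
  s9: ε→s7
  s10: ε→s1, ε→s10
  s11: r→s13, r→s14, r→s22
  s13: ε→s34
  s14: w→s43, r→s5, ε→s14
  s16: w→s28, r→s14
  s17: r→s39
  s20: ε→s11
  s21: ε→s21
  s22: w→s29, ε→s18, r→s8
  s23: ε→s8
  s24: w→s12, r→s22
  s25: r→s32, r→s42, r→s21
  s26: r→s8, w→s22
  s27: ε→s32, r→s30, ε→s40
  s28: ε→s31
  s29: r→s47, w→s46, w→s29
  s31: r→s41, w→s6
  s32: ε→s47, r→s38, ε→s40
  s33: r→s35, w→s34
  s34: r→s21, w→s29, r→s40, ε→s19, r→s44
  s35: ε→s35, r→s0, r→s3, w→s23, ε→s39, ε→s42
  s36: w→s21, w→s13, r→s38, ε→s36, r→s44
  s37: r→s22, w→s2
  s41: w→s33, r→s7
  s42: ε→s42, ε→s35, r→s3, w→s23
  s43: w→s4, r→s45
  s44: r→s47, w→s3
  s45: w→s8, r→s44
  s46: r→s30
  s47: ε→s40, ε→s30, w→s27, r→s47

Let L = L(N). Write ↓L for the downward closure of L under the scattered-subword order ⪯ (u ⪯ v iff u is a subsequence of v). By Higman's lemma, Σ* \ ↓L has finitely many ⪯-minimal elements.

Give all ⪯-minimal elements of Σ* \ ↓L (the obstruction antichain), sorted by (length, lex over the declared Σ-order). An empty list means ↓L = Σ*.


|Q|=48, |F|=21, |δ|=89 (27 ε).
min D↑ (21 st, q0=0, F={19}): 0:w→1,r→2 1:w→3,r→4 2:w→5,r→6 3:w→7,r→8 4:w→9,r→10 5:w→11,r→12 6:w→10,r→13 7:w→13,r→14 8:w→14,r→15 9:w→16,r→17 10:w→11,r→18 11:w→16,r→18 12:w→15,r→18 13:w→13,r→19 14:w→13,r→15 15:w→19,r→20 16:w→13,r→18 17:w→15,r→20 18:w→20,r→19 19:w→19,r→19 20:w→19,r→19.
'rrrr': N↓-sim [39, 33, 26, 12, 6] end={s27,s30,s32,s38,s40,s47} ∉↓L; 4/4 single-dels accept.
'wwwwr': |S_i|=[39, 36, 29, 20, 10, 6] end={s27,s30,s32,s38,s40,s47} rej; 5/5 del acc.
'wwrrw': |S_i|=[39, 36, 29, 20, 9, 6] end={s27,s30,s32,s38,s40,s47} rej; 5/5 deletions ∈↓L.
'rwwrr': |S_i|=[39, 33, 29, 18, 9, 6] end={s27,s30,s32,s38,s40,s47} rej; 5/5 single-dels accept.
'rwrww': run [39, 33, 29, 16, 9, 6] end={s27,s30,s32,s38,s40,s47} ∉↓L; 5/5 single-dels accept.
'wrrrww': |S_i|=[39, 36, 28, 22, 10, 7, 6] end={s27,s30,s32,s38,s40,s47} — reject; 6/6 del acc.
6 words, ⪯-incomp.

min(Σ*\↓L) = [rrrr, wwwwr, wwrrw, rwwrr, rwrww, wrrrww].


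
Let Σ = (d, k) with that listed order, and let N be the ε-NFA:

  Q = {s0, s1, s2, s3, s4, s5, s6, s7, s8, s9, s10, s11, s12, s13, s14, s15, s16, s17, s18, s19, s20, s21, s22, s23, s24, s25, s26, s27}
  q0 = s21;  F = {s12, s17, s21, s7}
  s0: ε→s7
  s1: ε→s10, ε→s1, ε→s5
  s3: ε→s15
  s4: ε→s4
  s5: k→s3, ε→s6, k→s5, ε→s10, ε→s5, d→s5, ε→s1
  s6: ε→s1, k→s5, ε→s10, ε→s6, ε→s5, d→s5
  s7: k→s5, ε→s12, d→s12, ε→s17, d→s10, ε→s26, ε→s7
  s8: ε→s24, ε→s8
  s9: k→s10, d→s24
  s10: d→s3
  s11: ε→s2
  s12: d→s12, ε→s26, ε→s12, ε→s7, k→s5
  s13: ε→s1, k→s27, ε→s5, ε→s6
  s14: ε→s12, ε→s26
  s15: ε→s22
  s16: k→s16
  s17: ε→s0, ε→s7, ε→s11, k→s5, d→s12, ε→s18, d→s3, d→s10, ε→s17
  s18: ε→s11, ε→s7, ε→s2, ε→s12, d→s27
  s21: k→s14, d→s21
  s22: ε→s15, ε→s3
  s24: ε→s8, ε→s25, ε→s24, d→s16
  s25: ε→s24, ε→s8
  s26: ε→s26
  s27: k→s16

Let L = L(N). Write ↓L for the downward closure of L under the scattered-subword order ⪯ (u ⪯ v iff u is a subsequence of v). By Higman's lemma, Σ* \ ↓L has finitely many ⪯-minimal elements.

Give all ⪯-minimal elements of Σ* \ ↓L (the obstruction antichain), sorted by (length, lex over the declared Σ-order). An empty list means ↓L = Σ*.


|Q|=28, |F|=4, |δ|=71 (47 ε).
min D↑ (3 st, q0=0, F={2}): 0:d→0,k→1 1:d→1,k→2 2:d→2,k→2 (ε-aug+det+¬).
'kk': |S_i|=[19, 18, 8] end={s1,s10,s15,s16,s22,s3,s5,s6} — reject; 2/2 single-dels accept.
1 obstructions.

A = [kk].


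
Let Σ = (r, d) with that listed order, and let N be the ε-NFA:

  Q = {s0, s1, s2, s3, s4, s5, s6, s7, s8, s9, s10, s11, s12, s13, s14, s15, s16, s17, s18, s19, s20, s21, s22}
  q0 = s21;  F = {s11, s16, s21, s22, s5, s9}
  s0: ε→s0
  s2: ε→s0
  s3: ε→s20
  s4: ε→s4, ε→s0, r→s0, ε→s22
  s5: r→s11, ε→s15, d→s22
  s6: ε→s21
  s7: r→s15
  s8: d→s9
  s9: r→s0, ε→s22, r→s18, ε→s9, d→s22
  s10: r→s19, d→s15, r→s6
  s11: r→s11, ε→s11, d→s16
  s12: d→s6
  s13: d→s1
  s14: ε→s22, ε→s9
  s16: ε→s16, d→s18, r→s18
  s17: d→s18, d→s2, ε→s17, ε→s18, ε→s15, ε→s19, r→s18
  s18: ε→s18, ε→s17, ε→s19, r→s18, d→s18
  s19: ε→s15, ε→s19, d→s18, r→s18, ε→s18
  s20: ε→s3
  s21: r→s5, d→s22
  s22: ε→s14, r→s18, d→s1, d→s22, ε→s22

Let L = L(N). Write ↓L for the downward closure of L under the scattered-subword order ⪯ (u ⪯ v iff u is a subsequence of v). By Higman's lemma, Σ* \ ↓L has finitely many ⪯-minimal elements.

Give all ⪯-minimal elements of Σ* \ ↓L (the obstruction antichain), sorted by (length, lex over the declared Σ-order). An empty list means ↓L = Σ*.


|Q|=23, |F|=6, |δ|=56 (27 ε).
min D↑ (6 st, q0=0, F={4}): 0:r→1,d→2 1:r→3,d→2 2:r→4,d→2 3:r→3,d→5 4:r→4,d→4 5:r→4,d→4 (ε-aug+det+¬).
'dr': run [14, 11, 6] end={s0,s15,s17,s18,s19,s2} ∉↓L; 2/2 del acc.
'rrdd': N↓-sim [14, 13, 8, 7, 6] end={s0,s15,s17,s18,s19,s2} — reject; 4/4 deletions ∈↓L.
2 obstructions.

A = [dr, rrdd].


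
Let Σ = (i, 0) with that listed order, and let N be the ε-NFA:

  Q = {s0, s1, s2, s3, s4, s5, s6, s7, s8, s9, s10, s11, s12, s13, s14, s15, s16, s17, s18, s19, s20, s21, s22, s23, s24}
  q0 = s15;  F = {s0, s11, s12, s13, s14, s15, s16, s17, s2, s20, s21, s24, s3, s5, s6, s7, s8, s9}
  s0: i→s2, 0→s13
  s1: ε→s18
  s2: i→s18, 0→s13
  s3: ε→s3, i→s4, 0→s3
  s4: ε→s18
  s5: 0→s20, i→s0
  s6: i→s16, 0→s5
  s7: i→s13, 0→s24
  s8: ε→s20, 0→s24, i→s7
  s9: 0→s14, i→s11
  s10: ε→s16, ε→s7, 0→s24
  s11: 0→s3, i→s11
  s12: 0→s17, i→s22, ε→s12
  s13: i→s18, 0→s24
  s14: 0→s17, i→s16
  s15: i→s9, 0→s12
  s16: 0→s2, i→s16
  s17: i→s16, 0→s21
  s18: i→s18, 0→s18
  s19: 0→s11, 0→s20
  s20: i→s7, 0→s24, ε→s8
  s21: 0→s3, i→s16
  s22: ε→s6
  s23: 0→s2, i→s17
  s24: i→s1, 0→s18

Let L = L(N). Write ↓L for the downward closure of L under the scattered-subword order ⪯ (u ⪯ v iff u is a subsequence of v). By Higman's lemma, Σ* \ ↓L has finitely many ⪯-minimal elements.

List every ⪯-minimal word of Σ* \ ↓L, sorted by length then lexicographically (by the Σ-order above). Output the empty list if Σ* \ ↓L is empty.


Antichain: [ii0i, 00i0i, 0000i, 0i0iii, 0i0000].

|Q|=25, |F|=18, |δ|=52 (9 ε).
min D↑ (18 st, q0=0, F={11}): 0:i→1,0→2 1:i→3,0→4 2:i→5,0→6 3:i→3,0→7 4:i→8,0→6 5:i→8,0→9 6:i→8,0→10 7:i→11,0→7 8:i→8,0→12 9:i→13,0→14 10:i→8,0→7 11:i→11,0→11 12:i→11,0→15 13:i→12,0→15 14:i→16,0→17 15:i→11,0→17 16:i→15,0→17 17:i→11,0→11.
'ii0i': |S_i|=[22, 20, 11, 7, 3] end={s1,s18,s4} — reject; 4/4 del acc.
'00i0i': |S_i|=[22, 19, 15, 9, 5, 2] end={s1,s18} — reject; 5/5 del acc.
'0000i': |S_i|=[22, 19, 15, 12, 7, 3] end={s1,s18,s4} — reject; 5/5 del acc.
'0i0iii': run [22, 19, 14, 10, 7, 5, 2] end={s1,s18} rej; 6/6 single-dels accept.
'0i0000': run [22, 19, 14, 10, 7, 3, 1] end={s18} rej; 6/6 del acc.
5 obstructions.


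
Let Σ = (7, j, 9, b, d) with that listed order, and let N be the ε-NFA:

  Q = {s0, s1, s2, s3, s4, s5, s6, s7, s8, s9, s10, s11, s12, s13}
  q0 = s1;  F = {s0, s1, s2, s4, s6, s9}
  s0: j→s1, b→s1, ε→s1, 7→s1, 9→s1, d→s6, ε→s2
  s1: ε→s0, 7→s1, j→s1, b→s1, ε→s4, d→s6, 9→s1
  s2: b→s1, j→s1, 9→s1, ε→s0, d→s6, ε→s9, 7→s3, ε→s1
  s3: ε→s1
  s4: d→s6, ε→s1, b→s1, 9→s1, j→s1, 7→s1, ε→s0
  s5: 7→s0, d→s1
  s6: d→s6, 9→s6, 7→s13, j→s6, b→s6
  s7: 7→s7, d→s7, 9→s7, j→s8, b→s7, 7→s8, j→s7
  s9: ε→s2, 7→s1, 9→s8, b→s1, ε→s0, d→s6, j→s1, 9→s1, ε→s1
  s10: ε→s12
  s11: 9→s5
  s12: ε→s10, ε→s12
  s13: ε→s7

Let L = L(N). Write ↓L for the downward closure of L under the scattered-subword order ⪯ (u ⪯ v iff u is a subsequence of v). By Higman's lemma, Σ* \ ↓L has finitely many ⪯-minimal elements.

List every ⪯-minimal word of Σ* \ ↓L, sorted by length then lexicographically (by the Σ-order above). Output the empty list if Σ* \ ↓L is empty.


A = [d7].

|Q|=14, |F|=6, |δ|=58 (17 ε).
min D↑ (3 st, q0=0, F={2}): 0:7→0,j→0,9→0,b→0,d→1 1:7→2,j→1,9→1,b→1,d→1 2:7→2,j→2,9→2,b→2,d→2.
'd7': run [10, 4, 3] end={s13,s7,s8} ∉↓L; 2/2 deletions ∈↓L.
1 minimals (antichain).


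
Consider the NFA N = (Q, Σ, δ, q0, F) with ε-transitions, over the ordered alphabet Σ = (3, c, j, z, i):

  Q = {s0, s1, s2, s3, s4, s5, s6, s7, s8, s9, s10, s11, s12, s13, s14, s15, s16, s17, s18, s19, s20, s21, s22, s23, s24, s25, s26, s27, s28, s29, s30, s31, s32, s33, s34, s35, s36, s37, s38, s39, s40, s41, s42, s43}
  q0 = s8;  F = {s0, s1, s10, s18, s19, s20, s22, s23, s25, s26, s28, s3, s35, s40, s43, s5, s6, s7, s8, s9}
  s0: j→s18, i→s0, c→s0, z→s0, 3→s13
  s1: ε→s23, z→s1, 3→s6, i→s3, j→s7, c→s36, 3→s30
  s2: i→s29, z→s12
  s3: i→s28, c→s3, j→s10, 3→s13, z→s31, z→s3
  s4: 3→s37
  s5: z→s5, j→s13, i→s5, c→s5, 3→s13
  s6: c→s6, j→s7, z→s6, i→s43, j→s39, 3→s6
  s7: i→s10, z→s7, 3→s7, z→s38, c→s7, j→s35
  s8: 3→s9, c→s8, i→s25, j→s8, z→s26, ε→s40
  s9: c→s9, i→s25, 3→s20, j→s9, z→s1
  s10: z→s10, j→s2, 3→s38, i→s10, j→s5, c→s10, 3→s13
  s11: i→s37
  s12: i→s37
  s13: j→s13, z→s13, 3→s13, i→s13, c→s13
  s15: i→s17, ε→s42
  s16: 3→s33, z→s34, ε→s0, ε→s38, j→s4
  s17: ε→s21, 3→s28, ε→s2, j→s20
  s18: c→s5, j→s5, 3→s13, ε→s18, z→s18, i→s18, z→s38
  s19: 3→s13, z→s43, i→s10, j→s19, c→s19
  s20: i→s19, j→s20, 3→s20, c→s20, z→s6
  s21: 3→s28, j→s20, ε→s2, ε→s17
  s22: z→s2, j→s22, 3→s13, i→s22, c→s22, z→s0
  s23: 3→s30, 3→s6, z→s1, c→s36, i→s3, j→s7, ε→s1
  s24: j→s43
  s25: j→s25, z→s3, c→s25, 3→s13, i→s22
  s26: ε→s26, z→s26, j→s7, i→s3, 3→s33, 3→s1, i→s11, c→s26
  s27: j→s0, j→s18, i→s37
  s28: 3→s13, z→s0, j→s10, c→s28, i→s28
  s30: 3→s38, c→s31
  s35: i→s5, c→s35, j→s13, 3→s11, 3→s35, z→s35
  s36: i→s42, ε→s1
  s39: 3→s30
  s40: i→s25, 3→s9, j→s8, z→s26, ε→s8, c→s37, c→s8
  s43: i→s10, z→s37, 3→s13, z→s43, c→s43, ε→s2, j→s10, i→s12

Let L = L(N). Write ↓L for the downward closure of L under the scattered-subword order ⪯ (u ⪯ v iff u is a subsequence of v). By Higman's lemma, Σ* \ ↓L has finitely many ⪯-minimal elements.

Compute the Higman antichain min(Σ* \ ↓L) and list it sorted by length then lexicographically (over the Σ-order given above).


|Q|=44, |F|=20, |δ|=156 (15 ε).
min D↑ (19 st, q0=0, F={8}): 0:3→1,c→0,j→0,z→2,i→3 1:3→4,c→1,j→1,z→5,i→3 2:3→5,c→2,j→6,z→2,i→7 3:3→8,c→3,j→3,z→7,i→9 4:3→4,c→4,j→4,z→10,i→11 5:3→10,c→5,j→6,z→5,i→7 6:3→6,c→6,j→12,z→6,i→13 7:3→8,c→7,j→13,z→7,i→14 8:3→8,c→8,j→8,z→8,i→8 9:3→8,c→9,j→9,z→15,i→9 10:3→10,c→10,j→6,z→10,i→16 11:3→8,c→11,j→11,z→16,i→13 12:3→12,c→12,j→8,z→12,i→17 13:3→8,c→13,j→17,z→13,i→13 14:3→8,c→14,j→13,z→15,i→14 15:3→8,c→15,j→18,z→15,i→15 16:3→8,c→16,j→13,z→16,i→13 17:3→8,c→17,j→8,z→17,i→17 18:3→8,c→17,j→17,z→18,i→18 [Hopcroft].
'i3': N↓-sim [33, 19, 2] end={s13,s38} ∉↓L; 2/2 single-dels accept.
'zjjj': run [33, 26, 15, 8, 1] end={s13} ∉↓L; 4/4 del acc.
'33iijj': run [33, 30, 18, 10, 8, 6, 1] end={s13} rej; 6/6 deletions ∈↓L.
'iizjcj': N↓-sim [33, 19, 12, 10, 8, 2, 1] end={s13} ∉↓L; 6/6 deletions ∈↓L.
4 words, ⪯-incomp.

min(Σ*\↓L) = [i3, zjjj, 33iijj, iizjcj].


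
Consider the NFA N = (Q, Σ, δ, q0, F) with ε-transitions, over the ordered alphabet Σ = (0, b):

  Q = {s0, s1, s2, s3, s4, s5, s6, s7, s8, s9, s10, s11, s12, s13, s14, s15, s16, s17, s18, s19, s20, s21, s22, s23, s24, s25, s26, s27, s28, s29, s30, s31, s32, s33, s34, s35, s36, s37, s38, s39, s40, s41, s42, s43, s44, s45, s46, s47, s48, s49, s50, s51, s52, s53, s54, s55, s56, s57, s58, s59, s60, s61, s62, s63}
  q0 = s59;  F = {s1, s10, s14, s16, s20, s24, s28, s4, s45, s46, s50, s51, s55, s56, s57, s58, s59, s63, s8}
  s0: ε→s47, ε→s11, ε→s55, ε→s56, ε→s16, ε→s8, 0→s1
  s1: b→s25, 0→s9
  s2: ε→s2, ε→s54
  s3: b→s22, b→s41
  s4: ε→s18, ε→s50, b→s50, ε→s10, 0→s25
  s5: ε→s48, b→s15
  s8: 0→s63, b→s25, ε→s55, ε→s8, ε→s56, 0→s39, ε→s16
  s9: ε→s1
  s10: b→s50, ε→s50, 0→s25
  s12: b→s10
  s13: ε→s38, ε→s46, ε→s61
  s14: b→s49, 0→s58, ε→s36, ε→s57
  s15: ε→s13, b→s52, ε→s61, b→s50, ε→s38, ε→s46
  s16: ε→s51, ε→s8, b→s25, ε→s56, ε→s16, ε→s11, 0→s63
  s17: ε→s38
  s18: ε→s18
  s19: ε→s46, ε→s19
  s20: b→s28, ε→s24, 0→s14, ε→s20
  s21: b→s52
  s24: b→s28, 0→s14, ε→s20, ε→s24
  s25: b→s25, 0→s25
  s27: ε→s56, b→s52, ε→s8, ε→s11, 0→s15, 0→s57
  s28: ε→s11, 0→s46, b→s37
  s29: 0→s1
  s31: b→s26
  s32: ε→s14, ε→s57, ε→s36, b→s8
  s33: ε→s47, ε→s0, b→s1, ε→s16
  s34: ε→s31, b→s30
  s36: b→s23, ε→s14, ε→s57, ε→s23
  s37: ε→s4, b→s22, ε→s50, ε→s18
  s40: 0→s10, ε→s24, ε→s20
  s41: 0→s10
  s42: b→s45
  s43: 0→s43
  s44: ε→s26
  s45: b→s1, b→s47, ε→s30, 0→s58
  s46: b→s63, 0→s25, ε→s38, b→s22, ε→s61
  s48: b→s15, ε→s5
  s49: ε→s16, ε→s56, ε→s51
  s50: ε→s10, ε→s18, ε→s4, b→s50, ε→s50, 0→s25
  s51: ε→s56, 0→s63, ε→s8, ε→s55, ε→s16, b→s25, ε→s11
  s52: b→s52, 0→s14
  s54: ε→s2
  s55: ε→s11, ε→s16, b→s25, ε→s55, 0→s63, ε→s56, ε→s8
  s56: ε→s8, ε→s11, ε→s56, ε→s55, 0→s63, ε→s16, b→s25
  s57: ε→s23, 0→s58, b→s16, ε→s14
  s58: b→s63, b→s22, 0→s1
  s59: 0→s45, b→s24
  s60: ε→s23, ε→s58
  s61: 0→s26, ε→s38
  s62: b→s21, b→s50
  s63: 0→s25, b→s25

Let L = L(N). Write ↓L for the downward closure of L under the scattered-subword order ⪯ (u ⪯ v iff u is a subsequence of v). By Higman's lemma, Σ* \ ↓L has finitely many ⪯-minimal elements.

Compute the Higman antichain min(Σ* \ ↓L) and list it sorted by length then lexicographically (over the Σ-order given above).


|Q|=64, |F|=19, |δ|=164 (92 ε).
min D↑ (12 st, q0=0, F={8}): 0:0→1,b→2 1:0→3,b→4 2:0→5,b→6 3:0→4,b→7 4:0→4,b→8 5:0→3,b→9 6:0→10,b→11 7:0→8,b→8 8:0→8,b→8 9:0→7,b→8 10:0→8,b→7 11:0→8,b→11 [Hopcroft].
'0bb': |S_i|=[34, 25, 15, 1] end={s25} ∉↓L; 3/3 deletions ∈↓L.
'000b': N↓-sim [34, 25, 8, 3, 1] end={s25} ∉↓L; 4/4 deletions ∈↓L.
'00b0': N↓-sim [34, 25, 8, 3, 1] end={s25} — reject; 4/4 del acc.
'bb00': N↓-sim [34, 31, 22, 8, 2] end={s25,s26} — reject; 4/4 deletions ∈↓L.
'bbb0': |S_i|=[34, 31, 22, 8, 1] end={s25} rej; 4/4 deletions ∈↓L.
5 obstructions.

A = [0bb, 000b, 00b0, bb00, bbb0].


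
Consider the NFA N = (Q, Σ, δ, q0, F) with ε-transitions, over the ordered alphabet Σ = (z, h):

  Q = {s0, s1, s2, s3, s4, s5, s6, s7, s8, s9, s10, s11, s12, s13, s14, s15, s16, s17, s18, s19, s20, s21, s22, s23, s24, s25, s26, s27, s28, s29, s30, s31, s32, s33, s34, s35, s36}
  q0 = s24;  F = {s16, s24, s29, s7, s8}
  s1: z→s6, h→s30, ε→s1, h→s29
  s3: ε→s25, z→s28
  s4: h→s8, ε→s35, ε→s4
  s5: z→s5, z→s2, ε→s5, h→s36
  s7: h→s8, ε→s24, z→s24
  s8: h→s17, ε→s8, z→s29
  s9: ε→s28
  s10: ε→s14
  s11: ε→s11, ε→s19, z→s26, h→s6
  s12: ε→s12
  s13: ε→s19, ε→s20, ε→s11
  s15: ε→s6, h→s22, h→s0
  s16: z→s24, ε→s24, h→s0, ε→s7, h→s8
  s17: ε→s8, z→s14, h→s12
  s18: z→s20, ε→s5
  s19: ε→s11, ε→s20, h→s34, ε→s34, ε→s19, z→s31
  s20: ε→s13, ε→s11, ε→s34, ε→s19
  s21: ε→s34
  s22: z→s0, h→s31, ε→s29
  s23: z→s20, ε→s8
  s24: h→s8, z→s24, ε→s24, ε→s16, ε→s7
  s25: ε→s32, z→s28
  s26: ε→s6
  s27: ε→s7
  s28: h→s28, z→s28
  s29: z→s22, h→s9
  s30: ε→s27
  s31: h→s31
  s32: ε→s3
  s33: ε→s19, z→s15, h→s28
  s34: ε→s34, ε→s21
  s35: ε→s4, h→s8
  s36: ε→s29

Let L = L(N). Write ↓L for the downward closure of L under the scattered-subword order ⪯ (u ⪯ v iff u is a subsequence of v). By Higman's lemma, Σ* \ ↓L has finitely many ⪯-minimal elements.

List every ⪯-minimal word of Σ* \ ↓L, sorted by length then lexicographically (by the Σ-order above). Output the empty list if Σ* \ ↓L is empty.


Antichain: [hzh].

|Q|=37, |F|=5, |δ|=82 (44 ε).
min D↑ (4 st, q0=0, F={3}): 0:z→0,h→1 1:z→2,h→1 2:z→2,h→3 3:z→3,h→3 [Hopcroft].
'hzh': |S_i|=[13, 10, 7, 3] end={s28,s31,s9} — reject; 3/3 del acc.
1 minimals (antichain).


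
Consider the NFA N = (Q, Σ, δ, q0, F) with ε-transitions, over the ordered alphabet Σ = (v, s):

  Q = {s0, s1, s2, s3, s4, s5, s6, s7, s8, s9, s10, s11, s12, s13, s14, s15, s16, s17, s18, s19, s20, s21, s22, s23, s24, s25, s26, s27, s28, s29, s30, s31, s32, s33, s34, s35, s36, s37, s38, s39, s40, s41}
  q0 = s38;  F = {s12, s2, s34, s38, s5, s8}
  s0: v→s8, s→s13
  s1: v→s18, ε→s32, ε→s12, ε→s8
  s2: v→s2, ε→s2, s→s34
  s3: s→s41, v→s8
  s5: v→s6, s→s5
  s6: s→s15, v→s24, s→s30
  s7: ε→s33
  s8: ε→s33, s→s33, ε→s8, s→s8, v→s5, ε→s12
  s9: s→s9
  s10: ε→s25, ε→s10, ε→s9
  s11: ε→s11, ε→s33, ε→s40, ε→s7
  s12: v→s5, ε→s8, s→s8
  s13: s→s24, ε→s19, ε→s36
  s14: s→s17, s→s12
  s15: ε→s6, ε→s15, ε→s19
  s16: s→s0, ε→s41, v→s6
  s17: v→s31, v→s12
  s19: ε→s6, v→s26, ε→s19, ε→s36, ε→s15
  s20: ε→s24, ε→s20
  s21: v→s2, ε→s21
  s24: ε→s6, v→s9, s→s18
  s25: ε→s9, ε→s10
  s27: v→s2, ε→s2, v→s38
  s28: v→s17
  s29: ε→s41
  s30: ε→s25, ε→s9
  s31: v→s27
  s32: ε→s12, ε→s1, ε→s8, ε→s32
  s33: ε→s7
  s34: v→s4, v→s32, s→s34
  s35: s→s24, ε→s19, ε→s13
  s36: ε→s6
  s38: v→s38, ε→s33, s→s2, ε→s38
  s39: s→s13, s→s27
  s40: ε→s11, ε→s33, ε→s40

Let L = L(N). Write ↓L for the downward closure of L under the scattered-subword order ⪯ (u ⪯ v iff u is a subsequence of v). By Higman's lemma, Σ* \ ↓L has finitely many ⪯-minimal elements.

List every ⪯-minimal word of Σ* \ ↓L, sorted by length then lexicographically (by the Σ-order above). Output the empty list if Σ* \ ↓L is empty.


min(Σ*\↓L) = [ssvvv].

|Q|=42, |F|=6, |δ|=90 (49 ε).
min D↑ (6 st, q0=0, F={5}): 0:v→0,s→1 1:v→1,s→2 2:v→3,s→2 3:v→4,s→3 4:v→5,s→4 5:v→5,s→5 (ε-aug+det+¬).
'ssvvv': run [22, 21, 20, 19, 12, 11] end={s10,s15,s18,s19,s24,s25,s26,s30,s36,s6,s9} ∉↓L; 5/5 del acc.
1 obstructions.


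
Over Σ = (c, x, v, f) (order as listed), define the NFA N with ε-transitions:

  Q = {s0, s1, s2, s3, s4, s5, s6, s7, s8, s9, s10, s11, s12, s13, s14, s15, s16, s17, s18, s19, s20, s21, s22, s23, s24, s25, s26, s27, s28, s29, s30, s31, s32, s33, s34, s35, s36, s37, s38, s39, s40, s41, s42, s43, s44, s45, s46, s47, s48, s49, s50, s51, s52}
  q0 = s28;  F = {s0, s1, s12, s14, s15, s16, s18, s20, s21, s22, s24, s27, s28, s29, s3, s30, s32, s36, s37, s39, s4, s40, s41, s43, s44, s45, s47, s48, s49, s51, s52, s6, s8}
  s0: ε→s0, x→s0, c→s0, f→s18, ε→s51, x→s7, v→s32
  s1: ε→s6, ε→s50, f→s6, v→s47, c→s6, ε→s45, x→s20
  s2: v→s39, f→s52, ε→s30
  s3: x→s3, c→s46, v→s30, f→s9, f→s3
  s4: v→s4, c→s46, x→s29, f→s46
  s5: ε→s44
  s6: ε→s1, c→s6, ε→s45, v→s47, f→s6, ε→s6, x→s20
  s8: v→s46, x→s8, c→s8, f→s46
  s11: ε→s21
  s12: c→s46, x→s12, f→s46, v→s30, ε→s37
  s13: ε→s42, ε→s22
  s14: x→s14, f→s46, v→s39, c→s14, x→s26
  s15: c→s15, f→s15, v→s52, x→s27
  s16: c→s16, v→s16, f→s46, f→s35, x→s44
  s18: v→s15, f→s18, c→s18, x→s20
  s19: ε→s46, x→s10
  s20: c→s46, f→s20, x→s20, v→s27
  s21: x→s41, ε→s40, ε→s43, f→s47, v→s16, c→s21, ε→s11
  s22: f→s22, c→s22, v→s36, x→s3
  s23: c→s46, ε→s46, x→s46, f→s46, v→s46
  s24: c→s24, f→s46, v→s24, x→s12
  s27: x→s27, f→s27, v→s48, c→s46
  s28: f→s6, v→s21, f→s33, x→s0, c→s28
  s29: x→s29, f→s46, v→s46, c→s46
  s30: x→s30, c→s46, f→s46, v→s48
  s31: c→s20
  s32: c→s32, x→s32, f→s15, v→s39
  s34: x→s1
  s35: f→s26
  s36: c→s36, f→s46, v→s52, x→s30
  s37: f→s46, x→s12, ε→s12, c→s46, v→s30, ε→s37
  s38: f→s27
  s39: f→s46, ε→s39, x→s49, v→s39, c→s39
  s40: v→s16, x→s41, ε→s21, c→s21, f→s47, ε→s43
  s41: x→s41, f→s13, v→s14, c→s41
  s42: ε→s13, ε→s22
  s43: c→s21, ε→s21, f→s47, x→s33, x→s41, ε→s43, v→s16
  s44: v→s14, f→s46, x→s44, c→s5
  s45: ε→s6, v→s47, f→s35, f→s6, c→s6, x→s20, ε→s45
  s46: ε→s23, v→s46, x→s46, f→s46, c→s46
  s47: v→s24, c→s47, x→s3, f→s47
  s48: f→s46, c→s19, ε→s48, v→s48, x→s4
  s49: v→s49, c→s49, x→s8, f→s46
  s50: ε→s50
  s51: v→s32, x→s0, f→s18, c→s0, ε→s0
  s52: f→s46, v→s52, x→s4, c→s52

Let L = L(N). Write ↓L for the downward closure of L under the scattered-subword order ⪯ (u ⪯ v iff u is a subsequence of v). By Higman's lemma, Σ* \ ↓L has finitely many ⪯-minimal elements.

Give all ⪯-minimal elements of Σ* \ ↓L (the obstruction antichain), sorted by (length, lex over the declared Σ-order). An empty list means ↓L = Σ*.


|Q|=53, |F|=33, |δ|=188 (34 ε).
min D↑ (28 st, q0=0, F={15}): 0:c→0,x→1,v→2,f→3 1:c→1,x→1,v→4,f→5 2:c→2,x→6,v→7,f→8 3:c→3,x→9,v→8,f→3 4:c→4,x→4,v→10,f→11 5:c→5,x→9,v→11,f→5 6:c→6,x→6,v→12,f→13 7:c→7,x→14,v→7,f→15 8:c→8,x→16,v→17,f→8 9:c→15,x→9,v→18,f→9 10:c→10,x→19,v→10,f→15 11:c→11,x→18,v→20,f→11 12:c→12,x→12,v→10,f→15 13:c→13,x→16,v→21,f→13 14:c→14,x→14,v→12,f→15 15:c→15,x→15,v→15,f→15 16:c→15,x→16,v→22,f→16 17:c→17,x→23,v→17,f→15 18:c→15,x→18,v→24,f→18 19:c→19,x→25,v→19,f→15 20:c→20,x→26,v→20,f→15 21:c→21,x→22,v→20,f→15 22:c→15,x→22,v→24,f→15 23:c→15,x→23,v→22,f→15 24:c→15,x→26,v→24,f→15 25:c→25,x→25,v→15,f→15 26:c→15,x→27,v→26,f→15 27:c→15,x→27,v→15,f→15 (ε-aug+det+¬).
'vvf': |S_i|=[47, 37, 22, 4] end={s23,s26,s35,s46} ∉↓L; 3/3 del acc.
'fxc': N↓-sim [47, 30, 14, 4] end={s10,s19,s23,s46} rej; 3/3 del acc.
'xvvxxv': |S_i|=[47, 34, 18, 11, 7, 4, 2] end={s23,s46} ∉↓L; 6/6 single-dels accept.
3 obstructions.

A = [vvf, fxc, xvvxxv].


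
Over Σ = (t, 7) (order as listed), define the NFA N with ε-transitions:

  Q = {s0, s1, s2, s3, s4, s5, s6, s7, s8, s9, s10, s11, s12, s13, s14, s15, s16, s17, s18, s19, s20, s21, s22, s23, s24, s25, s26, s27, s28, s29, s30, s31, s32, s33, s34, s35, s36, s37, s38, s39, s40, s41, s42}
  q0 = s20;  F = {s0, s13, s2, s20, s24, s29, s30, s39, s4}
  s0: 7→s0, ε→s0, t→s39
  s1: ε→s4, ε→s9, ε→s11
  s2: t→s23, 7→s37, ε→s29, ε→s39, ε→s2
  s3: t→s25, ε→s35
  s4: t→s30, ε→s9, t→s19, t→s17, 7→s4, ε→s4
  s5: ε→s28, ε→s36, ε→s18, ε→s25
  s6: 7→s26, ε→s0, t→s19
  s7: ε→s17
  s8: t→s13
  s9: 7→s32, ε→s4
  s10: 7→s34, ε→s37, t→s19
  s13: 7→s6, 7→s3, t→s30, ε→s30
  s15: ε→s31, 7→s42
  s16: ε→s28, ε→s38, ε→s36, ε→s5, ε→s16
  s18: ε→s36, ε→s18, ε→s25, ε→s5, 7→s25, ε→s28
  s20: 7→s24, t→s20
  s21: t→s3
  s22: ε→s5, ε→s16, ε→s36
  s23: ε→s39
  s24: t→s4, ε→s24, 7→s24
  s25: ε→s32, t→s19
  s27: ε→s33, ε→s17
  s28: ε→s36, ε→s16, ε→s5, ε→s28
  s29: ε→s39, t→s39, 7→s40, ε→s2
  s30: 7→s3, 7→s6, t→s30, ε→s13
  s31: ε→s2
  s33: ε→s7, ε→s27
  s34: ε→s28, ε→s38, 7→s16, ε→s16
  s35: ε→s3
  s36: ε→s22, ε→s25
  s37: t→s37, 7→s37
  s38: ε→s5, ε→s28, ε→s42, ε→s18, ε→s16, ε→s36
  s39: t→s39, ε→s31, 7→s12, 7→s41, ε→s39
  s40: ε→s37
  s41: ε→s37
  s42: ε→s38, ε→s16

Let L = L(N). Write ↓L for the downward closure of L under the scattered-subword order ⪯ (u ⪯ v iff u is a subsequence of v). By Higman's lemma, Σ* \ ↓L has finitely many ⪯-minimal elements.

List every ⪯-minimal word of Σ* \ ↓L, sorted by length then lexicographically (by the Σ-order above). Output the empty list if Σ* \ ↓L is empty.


min(Σ*\↓L) = [7tt7t7].

|Q|=43, |F|=9, |δ|=103 (66 ε).
min D↑ (7 st, q0=0, F={6}): 0:t→0,7→1 1:t→2,7→1 2:t→3,7→2 3:t→3,7→4 4:t→5,7→4 5:t→5,7→6 6:t→6,7→6 (ε-aug+det+¬).
'7tt7t7': N↓-sim [24, 23, 22, 20, 17, 12, 4] end={s12,s37,s40,s41} rej; 6/6 deletions ∈↓L.
1 minimals (antichain).


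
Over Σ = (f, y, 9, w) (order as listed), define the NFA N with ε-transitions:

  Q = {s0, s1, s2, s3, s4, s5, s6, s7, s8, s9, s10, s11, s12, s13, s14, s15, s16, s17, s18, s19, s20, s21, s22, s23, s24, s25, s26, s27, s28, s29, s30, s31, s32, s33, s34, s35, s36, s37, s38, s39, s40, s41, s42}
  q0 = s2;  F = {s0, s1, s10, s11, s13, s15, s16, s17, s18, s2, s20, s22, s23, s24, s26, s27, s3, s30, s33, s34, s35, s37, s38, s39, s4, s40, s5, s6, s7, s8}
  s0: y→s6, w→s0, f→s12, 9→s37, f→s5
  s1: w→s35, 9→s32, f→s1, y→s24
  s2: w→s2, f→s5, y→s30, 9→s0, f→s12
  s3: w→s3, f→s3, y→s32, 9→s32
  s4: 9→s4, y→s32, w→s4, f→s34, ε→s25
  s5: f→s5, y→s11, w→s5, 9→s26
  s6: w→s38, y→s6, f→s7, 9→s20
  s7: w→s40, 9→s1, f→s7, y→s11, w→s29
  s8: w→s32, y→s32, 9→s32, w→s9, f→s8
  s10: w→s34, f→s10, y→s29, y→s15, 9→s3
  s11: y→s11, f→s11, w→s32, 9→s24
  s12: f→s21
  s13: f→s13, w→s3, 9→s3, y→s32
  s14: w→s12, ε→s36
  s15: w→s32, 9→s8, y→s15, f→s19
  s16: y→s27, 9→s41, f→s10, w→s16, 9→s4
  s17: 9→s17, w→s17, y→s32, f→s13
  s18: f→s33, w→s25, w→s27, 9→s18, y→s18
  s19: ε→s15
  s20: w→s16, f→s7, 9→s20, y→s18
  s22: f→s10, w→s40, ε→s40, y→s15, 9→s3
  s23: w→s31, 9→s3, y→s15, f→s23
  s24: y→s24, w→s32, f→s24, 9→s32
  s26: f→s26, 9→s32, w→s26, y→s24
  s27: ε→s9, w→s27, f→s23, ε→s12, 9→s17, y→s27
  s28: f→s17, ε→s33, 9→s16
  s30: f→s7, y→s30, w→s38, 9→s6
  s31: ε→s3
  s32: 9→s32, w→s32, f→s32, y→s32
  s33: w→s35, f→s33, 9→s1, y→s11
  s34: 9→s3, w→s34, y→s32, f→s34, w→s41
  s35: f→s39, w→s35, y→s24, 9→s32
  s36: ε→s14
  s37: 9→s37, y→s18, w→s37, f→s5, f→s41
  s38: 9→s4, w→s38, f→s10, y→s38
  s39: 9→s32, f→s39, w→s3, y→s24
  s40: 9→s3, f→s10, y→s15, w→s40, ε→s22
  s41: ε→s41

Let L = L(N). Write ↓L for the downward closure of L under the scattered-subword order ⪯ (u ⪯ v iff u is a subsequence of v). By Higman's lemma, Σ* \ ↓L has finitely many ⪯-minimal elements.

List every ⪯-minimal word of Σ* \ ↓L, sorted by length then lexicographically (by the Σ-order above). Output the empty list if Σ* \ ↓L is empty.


A = [fyw, f99, yw9y, ywfwy, 99yfw9].

|Q|=43, |F|=30, |δ|=148 (11 ε).
min D↑ (30 st, q0=0, F={11}): 0:f→1,y→2,9→3,w→0 1:f→1,y→4,9→5,w→1 2:f→6,y→2,9→7,w→8 3:f→1,y→7,9→9,w→3 4:f→4,y→4,9→10,w→11 5:f→5,y→10,9→11,w→5 6:f→6,y→4,9→12,w→13 7:f→6,y→7,9→14,w→8 8:f→15,y→8,9→16,w→8 9:f→1,y→17,9→9,w→9 10:f→10,y→10,9→11,w→11 11:f→11,y→11,9→11,w→11 12:f→12,y→10,9→11,w→18 13:f→15,y→19,9→20,w→13 14:f→6,y→17,9→14,w→21 15:f→15,y→19,9→20,w→22 16:f→22,y→11,9→16,w→16 17:f→23,y→17,9→17,w→24 18:f→25,y→10,9→11,w→18 19:f→19,y→19,9→26,w→11 20:f→20,y→11,9→11,w→20 21:f→15,y→24,9→16,w→21 22:f→22,y→11,9→20,w→22 23:f→23,y→4,9→12,w→18 24:f→27,y→24,9→28,w→24 25:f→25,y→10,9→11,w→20 26:f→26,y→11,9→11,w→11 27:f→27,y→19,9→20,w→20 28:f→29,y→11,9→28,w→28 29:f→29,y→11,9→20,w→20.
'fyw': N↓-sim [39, 26, 8, 2] end={s32,s9} ∉↓L; 3/3 deletions ∈↓L.
'f99': N↓-sim [39, 26, 9, 1] end={s32} — reject; 3/3 single-dels accept.
'yw9y': N↓-sim [39, 34, 26, 10, 1] end={s32} — reject; 4/4 single-dels accept.
'ywfwy': N↓-sim [39, 34, 26, 16, 6, 1] end={s32} rej; 5/5 deletions ∈↓L.
'99yfw9': N↓-sim [39, 37, 34, 22, 16, 7, 1] end={s32} — reject; 6/6 deletions ∈↓L.
5 minimals (antichain).


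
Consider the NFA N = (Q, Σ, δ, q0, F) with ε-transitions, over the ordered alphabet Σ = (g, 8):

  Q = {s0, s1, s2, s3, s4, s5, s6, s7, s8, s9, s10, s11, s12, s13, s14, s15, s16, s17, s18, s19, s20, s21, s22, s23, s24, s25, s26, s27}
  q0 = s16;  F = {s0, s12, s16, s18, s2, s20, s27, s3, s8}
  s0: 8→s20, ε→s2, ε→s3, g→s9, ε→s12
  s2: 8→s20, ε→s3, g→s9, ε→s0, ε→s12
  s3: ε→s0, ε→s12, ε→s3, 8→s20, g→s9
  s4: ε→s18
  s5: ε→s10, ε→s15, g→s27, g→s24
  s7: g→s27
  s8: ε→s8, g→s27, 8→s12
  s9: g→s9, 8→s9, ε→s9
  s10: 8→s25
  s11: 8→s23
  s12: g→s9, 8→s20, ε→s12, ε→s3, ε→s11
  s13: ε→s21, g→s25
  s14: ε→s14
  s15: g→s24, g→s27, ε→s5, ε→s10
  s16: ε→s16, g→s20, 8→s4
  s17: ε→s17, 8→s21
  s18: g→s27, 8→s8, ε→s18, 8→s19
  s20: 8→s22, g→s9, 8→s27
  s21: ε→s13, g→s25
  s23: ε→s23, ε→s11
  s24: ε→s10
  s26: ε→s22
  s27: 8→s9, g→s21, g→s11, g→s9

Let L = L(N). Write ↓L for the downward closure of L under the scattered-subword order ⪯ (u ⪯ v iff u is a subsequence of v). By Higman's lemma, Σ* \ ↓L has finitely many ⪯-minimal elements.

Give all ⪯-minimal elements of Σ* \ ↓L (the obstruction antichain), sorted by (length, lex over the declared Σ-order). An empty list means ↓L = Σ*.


A = [gg, g88, 8g8, 888g, 888888].

|Q|=28, |F|=9, |δ|=63 (29 ε).
min D↑ (7 st, q0=0, F={3}): 0:g→1,8→2 1:g→3,8→4 2:g→4,8→5 3:g→3,8→3 4:g→3,8→3 5:g→4,8→6 6:g→3,8→1 (ε-aug+det+¬).
'gg': |S_i|=[18, 9, 6] end={s11,s13,s21,s23,s25,s9} rej; 2/2 deletions ∈↓L.
'g88': |S_i|=[18, 9, 8, 3] end={s11,s23,s9} — reject; 3/3 del acc.
'8g8': N↓-sim [18, 17, 7, 3] end={s11,s23,s9} — reject; 3/3 deletions ∈↓L.
'888g': N↓-sim [18, 17, 15, 13, 6] end={s11,s13,s21,s23,s25,s9} — reject; 4/4 deletions ∈↓L.
'888888': |S_i|=[18, 17, 15, 13, 9, 8, 3] end={s11,s23,s9} ∉↓L; 6/6 single-dels accept.
5 obstructions.


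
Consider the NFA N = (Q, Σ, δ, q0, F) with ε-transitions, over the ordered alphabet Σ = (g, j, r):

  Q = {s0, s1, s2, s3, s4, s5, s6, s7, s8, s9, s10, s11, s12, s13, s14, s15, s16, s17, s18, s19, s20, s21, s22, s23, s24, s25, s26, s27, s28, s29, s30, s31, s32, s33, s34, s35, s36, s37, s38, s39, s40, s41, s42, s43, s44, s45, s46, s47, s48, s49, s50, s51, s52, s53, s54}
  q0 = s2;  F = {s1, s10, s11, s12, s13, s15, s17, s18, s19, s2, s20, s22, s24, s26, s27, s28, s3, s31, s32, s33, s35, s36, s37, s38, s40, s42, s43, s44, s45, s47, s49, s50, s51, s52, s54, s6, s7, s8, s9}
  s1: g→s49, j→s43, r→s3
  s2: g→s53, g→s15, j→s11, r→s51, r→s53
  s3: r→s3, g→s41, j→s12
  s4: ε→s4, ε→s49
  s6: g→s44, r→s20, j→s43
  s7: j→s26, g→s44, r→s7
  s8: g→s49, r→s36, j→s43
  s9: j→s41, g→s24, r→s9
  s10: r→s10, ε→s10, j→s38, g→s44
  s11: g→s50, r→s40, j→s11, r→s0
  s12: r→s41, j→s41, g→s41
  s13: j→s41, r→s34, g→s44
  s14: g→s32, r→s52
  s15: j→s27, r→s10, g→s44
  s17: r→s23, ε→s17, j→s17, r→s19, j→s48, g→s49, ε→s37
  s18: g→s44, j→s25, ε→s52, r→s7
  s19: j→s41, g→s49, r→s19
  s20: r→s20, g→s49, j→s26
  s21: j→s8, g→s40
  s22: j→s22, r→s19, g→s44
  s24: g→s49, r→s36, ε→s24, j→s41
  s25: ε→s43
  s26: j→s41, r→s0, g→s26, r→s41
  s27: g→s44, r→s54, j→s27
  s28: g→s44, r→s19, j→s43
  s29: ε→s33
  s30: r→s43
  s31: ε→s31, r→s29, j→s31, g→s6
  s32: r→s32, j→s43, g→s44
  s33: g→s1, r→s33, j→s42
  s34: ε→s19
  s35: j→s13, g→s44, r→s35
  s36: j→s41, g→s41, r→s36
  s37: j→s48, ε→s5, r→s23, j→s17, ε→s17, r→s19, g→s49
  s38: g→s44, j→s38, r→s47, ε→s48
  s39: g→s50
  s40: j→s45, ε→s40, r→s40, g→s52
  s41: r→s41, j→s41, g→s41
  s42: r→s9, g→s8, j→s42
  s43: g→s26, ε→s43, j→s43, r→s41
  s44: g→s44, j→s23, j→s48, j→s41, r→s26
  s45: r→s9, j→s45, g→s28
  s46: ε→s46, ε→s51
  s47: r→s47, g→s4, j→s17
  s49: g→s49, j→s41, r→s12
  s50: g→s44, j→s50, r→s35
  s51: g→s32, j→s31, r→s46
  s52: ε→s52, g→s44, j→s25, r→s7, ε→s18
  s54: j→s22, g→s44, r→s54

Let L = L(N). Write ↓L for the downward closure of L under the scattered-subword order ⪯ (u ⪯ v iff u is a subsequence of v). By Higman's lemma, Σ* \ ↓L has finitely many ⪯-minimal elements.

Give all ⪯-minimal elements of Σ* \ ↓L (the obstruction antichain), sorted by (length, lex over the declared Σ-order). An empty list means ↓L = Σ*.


min(Σ*\↓L) = [ggj, ggrr, rgjr, jgrjj, jrjrj, rjrgrg].

|Q|=55, |F|=39, |δ|=156 (20 ε).
min D↑ (38 st, q0=0, F={11}): 0:g→1,j→2,r→3 1:g→4,j→5,r→6 2:g→7,j→2,r→8 3:g→9,j→10,r→3 4:g→4,j→11,r→12 5:g→4,j→5,r→13 6:g→4,j→14,r→6 7:g→4,j→7,r→15 8:g→16,j→17,r→8 9:g→4,j→18,r→9 10:g→19,j→10,r→20 11:g→11,j→11,r→11 12:g→12,j→11,r→11 13:g→4,j→21,r→13 14:g→4,j→14,r→22 15:g→4,j→23,r→15 16:g→4,j→18,r→24 17:g→25,j→17,r→26 18:g→12,j→18,r→11 19:g→4,j→18,r→27 20:g→28,j→29,r→20 21:g→4,j→21,r→30 22:g→31,j→32,r→22 23:g→4,j→11,r→30 24:g→4,j→12,r→24 25:g→4,j→18,r→30 26:g→33,j→11,r→26 27:g→31,j→12,r→27 28:g→31,j→18,r→34 29:g→35,j→29,r→26 30:g→31,j→11,r→30 31:g→31,j→11,r→36 32:g→31,j→32,r→30 33:g→31,j→11,r→37 34:g→11,j→36,r→34 35:g→31,j→18,r→37 36:g→11,j→11,r→11 37:g→11,j→11,r→37.
'ggj': N↓-sim [50, 39, 9, 3] end={s23,s41,s48} rej; 3/3 deletions ∈↓L.
'ggrr': N↓-sim [50, 39, 9, 4, 2] end={s0,s41} ∉↓L; 4/4 del acc.
'rgjr': |S_i|=[50, 45, 24, 8, 2] end={s0,s41} rej; 4/4 single-dels accept.
'jgrjj': run [50, 43, 27, 16, 11, 3] end={s23,s41,s48} ∉↓L; 5/5 deletions ∈↓L.
'jrjrj': N↓-sim [50, 43, 37, 24, 11, 1] end={s41} — reject; 5/5 single-dels accept.
'rjrgrg': |S_i|=[50, 45, 34, 25, 12, 5, 1] end={s41} rej; 6/6 single-dels accept.
6 words, ⪯-incomp.


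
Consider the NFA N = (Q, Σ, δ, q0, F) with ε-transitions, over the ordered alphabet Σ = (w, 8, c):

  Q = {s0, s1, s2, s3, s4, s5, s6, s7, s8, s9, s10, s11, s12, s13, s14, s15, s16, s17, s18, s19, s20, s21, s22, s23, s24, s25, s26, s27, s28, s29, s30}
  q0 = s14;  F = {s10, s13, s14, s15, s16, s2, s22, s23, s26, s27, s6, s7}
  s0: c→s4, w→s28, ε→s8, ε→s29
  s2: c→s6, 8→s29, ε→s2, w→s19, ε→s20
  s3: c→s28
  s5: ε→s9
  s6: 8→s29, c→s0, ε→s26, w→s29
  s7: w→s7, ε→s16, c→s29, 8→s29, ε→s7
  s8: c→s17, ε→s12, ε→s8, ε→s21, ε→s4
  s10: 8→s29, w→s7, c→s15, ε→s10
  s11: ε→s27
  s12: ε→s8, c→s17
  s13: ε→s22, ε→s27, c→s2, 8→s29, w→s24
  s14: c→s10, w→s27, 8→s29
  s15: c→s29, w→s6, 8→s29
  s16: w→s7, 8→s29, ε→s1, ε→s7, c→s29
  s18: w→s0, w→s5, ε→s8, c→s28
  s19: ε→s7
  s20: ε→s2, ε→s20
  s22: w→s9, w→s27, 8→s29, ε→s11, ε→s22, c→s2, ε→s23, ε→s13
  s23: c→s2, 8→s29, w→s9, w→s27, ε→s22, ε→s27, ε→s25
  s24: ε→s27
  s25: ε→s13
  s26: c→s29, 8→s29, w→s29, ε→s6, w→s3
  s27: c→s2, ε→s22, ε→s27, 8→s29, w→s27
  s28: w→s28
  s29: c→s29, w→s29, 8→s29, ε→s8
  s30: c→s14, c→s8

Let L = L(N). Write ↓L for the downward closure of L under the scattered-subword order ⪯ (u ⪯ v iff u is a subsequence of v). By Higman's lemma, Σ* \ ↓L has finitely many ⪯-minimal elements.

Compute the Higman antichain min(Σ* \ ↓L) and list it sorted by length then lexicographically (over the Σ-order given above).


min(Σ*\↓L) = [8, cwc, ccc, wccw, ccww].

|Q|=31, |F|=12, |δ|=89 (36 ε).
min D↑ (8 st, q0=0, F={2}): 0:w→1,8→2,c→3 1:w→1,8→2,c→4 2:w→2,8→2,c→2 3:w→5,8→2,c→6 4:w→5,8→2,c→7 5:w→5,8→2,c→2 6:w→7,8→2,c→2 7:w→2,8→2,c→2 (ε-aug+det+¬).
'8': N↓-sim [28, 6] end={s12,s17,s21,s29,s4,s8} rej; 1/1 del acc.
'cwc': run [28, 19, 15, 8] end={s0,s12,s17,s21,s28,s29,s4,s8} — reject; 3/3 deletions ∈↓L.
'ccc': |S_i|=[28, 19, 12, 8] end={s0,s12,s17,s21,s28,s29,s4,s8} — reject; 3/3 deletions ∈↓L.
'wccw': N↓-sim [28, 25, 17, 11, 8] end={s12,s17,s21,s28,s29,s3,s4,s8} ∉↓L; 4/4 del acc.
'ccww': run [28, 19, 12, 11, 8] end={s12,s17,s21,s28,s29,s3,s4,s8} rej; 4/4 del acc.
5 words, ⪯-incomp.
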